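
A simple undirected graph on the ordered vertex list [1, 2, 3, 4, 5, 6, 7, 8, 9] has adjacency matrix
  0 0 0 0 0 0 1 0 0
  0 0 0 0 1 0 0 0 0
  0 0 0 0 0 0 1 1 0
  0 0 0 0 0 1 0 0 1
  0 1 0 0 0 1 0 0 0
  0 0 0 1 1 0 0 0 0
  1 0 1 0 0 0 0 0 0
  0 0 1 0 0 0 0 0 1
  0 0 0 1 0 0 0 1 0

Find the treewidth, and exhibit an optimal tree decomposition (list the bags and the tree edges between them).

Treewidth 1.
Bags: B1 = {1, 7}  B2 = {3, 7}  B3 = {3, 8}  B4 = {8, 9}  B5 = {4, 9}  B6 = {4, 6}  B7 = {5, 6}  B8 = {2, 5}
Tree: B1–B2, B2–B3, B3–B4, B4–B5, B5–B6, B6–B7, B7–B8

Each bag holds 2 vertices, so the decomposition has width 1, which upper-bounds the treewidth. Since G has at least one edge (e.g. 1–7), it is not an edgeless graph, so tw(G) ≥ 1. Hence tw(G) = 1 exactly.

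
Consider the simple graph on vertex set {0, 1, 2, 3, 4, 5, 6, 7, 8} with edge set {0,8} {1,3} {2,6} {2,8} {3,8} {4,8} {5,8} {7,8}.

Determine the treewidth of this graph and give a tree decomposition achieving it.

The largest bag has 2 vertices, giving width 1; this decomposition certifies tw(G) ≤ 1. Since G has at least one edge (e.g. 3–8), it is not an edgeless graph, so tw(G) ≥ 1. Therefore the treewidth is 1.

Treewidth 1.
One such decomposition:
Bags: B1 = {3, 8}  B2 = {2, 8}  B3 = {0, 8}  B4 = {2, 6}  B5 = {7, 8}  B6 = {4, 8}  B7 = {1, 3}  B8 = {5, 8}
Tree: B1–B2, B2–B3, B2–B4, B3–B5, B2–B6, B1–B7, B6–B8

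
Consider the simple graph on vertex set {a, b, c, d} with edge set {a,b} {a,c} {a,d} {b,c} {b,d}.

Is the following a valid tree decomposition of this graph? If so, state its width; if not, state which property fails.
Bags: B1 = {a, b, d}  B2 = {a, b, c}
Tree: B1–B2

Vertex coverage: the bags together contain {a, b, c, d}, the full vertex set. Edge coverage: each edge of G has both endpoints in at least one bag. Running intersection: for every vertex, the bags containing it form a connected subtree. All three properties hold, so this is a valid tree decomposition of width max|bag| − 1 = 2, and hence tw(G) ≤ 2.

Yes; width 2.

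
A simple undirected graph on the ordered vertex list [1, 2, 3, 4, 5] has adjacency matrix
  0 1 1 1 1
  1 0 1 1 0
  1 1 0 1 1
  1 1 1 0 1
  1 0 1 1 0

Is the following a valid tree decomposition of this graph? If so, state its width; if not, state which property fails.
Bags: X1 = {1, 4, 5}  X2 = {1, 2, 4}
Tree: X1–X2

A tree decomposition must satisfy three properties: every vertex lies in some bag; for every edge, both endpoints lie together in some bag; and for every vertex, the bags containing it form a connected subtree. Here vertex 3 appears in no bag, so the decomposition is invalid.

No — vertex 3 appears in no bag.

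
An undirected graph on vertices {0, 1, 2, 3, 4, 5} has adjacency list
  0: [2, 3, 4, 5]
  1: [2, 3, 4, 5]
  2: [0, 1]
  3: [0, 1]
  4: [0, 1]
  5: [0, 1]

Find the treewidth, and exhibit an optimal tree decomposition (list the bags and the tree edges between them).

Treewidth 2.
One optimal decomposition is:
Bags: B1 = {0, 1, 3}  B2 = {0, 1, 5}  B3 = {0, 1, 4}  B4 = {0, 1, 2}
Tree: B1–B2, B2–B3, B3–B4

Each bag holds 3 vertices, so the decomposition has width 2, which upper-bounds the treewidth. For the lower bound, G contains the cycle 3–1–5–0–3, so G is not a forest; only forests have treewidth ≤ 1, hence tw(G) ≥ 2. The upper and lower bounds meet at 2, so that is the treewidth.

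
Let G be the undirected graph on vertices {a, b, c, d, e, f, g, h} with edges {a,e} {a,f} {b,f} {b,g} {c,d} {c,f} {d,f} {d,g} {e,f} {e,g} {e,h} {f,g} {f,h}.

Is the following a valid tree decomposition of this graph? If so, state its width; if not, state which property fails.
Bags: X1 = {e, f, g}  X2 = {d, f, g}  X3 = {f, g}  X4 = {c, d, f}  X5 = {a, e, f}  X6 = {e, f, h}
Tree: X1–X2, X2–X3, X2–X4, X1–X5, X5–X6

A tree decomposition must satisfy three properties: every vertex lies in some bag; for every edge, both endpoints lie together in some bag; and for every vertex, the bags containing it form a connected subtree. Here vertex b appears in no bag, so the decomposition is invalid.

No — vertex b appears in no bag.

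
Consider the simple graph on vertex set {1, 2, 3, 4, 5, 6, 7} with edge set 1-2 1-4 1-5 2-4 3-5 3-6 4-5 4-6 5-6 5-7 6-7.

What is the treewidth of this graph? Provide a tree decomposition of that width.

The largest bag has 3 vertices, giving width 2; this decomposition certifies tw(G) ≤ 2. For the lower bound, the 3 vertices {1, 2, 4} are pairwise adjacent, and any tree decomposition puts a clique entirely inside one bag — forcing width ≥ 2. The upper and lower bounds meet at 2, so that is the treewidth.

Treewidth 2.
Bags: B1 = {1, 4, 5}  B2 = {4, 5, 6}  B3 = {5, 6, 7}  B4 = {3, 5, 6}  B5 = {1, 2, 4}
Tree: B1–B2, B2–B3, B2–B4, B1–B5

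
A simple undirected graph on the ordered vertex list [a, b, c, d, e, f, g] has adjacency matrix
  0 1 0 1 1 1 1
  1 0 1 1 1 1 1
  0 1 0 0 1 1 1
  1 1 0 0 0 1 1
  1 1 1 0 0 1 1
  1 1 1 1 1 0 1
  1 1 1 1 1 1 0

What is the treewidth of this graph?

4

A width-4 tree decomposition is:
Bags: B1 = {b, c, e, f, g}  B2 = {a, b, e, f, g}  B3 = {a, b, d, f, g}
Tree: B1–B2, B2–B3
Every bag has size at most 5, so the width is 5 − 1 = 4 and tw(G) ≤ 4. Conversely, {a, b, d, f, g} is a clique of size 5, and the vertices of any clique must share a bag in every tree decomposition; so some bag has ≥ 5 vertices and tw(G) ≥ 4. Therefore the treewidth is 4.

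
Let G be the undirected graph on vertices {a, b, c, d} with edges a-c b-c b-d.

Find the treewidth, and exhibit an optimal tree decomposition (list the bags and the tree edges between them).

Every bag has size at most 2, so the width is 2 − 1 = 1 and tw(G) ≤ 1. Since G has at least one edge (e.g. c–b), it is not an edgeless graph, so tw(G) ≥ 1. The upper and lower bounds meet at 1, so that is the treewidth.

Treewidth 1.
One optimal decomposition is:
Bags: B1 = {b, c}  B2 = {a, c}  B3 = {b, d}
Tree: B1–B2, B1–B3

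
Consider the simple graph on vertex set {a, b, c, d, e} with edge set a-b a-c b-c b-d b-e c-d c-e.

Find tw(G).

2

A width-2 tree decomposition is:
Bags: B1 = {b, c, e}  B2 = {b, c, d}  B3 = {a, b, c}
Tree: B1–B2, B1–B3
The largest bag has 3 vertices, giving width 2; this decomposition certifies tw(G) ≤ 2. For the lower bound, the 3 vertices {b, c, d} are pairwise adjacent, and any tree decomposition puts a clique entirely inside one bag — forcing width ≥ 2. Hence tw(G) = 2 exactly.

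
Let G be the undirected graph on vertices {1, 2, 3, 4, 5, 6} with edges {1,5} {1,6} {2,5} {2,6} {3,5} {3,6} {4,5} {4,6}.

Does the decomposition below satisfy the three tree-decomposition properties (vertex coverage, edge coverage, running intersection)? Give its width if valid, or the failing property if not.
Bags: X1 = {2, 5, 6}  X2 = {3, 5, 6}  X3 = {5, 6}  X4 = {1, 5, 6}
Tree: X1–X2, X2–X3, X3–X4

No — vertex 4 appears in no bag.

A tree decomposition must satisfy three properties: every vertex lies in some bag; for every edge, both endpoints lie together in some bag; and for every vertex, the bags containing it form a connected subtree. Here vertex 4 appears in no bag, so the decomposition is invalid.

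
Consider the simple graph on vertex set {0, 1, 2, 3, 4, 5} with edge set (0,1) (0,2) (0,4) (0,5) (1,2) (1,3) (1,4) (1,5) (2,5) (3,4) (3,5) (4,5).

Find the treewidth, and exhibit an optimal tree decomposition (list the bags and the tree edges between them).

Every bag has size at most 4, so the width is 4 − 1 = 3 and tw(G) ≤ 3. On the other hand G contains the 4-clique {0, 1, 2, 5}. A clique must lie in a single bag of any decomposition, so no decomposition can have width below 3. The upper and lower bounds meet at 3, so that is the treewidth.

Treewidth 3.
One optimal decomposition is:
Bags: B1 = {0, 1, 4, 5}  B2 = {1, 3, 4, 5}  B3 = {0, 1, 2, 5}
Tree: B1–B2, B1–B3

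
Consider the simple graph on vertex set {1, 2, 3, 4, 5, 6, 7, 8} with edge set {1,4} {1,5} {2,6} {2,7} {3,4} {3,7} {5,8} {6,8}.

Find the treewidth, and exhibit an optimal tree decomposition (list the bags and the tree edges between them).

Each bag holds 3 vertices, so the decomposition has width 2, which upper-bounds the treewidth. Since 5–1–4–3–7–2–6–8–5 is a cycle in G, G is not acyclic. Forests are exactly the graphs of treewidth ≤ 1, so tw(G) ≥ 2. Hence tw(G) = 2 exactly.

Treewidth 2.
One such decomposition:
Bags: B1 = {1, 4, 5}  B2 = {3, 4, 5}  B3 = {3, 5, 7}  B4 = {2, 5, 7}  B5 = {2, 5, 6}  B6 = {5, 6, 8}
Tree: B1–B2, B2–B3, B3–B4, B4–B5, B5–B6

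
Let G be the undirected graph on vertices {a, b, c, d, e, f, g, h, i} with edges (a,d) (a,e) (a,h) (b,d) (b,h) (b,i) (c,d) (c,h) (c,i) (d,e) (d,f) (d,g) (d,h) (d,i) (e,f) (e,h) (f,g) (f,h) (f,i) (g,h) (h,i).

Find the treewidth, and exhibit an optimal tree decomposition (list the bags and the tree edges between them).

The largest bag has 4 vertices, giving width 3; this decomposition certifies tw(G) ≤ 3. Conversely, {a, d, e, h} is a clique of size 4, and the vertices of any clique must share a bag in every tree decomposition; so some bag has ≥ 4 vertices and tw(G) ≥ 3. Therefore the treewidth is 3.

Treewidth 3.
One optimal decomposition is:
Bags: B1 = {d, e, f, h}  B2 = {a, d, e, h}  B3 = {d, f, h, i}  B4 = {b, d, h, i}  B5 = {c, d, h, i}  B6 = {d, f, g, h}
Tree: B1–B2, B1–B3, B3–B4, B3–B5, B1–B6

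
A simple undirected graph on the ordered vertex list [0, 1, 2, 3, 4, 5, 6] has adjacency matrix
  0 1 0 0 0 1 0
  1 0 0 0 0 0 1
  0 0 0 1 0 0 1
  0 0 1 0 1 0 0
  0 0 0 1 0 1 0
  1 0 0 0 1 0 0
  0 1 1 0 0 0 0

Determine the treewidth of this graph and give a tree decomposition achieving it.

Each bag holds 3 vertices, so the decomposition has width 2, which upper-bounds the treewidth. Since 5–4–3–2–6–1–0–5 is a cycle in G, G is not acyclic. Forests are exactly the graphs of treewidth ≤ 1, so tw(G) ≥ 2. Hence tw(G) = 2 exactly.

Treewidth 2.
One such decomposition:
Bags: B1 = {3, 4, 5}  B2 = {2, 3, 5}  B3 = {2, 5, 6}  B4 = {1, 5, 6}  B5 = {0, 1, 5}
Tree: B1–B2, B2–B3, B3–B4, B4–B5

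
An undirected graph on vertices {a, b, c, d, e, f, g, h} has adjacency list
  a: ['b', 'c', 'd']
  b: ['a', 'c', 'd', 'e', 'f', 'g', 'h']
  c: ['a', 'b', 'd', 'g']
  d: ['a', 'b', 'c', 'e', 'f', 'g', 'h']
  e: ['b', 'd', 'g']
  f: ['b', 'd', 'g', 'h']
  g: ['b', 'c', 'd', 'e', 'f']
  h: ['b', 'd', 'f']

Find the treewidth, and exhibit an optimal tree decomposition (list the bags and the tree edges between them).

Treewidth 3.
Bags: B1 = {b, d, f, g}  B2 = {b, d, e, g}  B3 = {b, d, f, h}  B4 = {b, c, d, g}  B5 = {a, b, c, d}
Tree: B1–B2, B1–B3, B2–B4, B4–B5

Each bag holds 4 vertices, so the decomposition has width 3, which upper-bounds the treewidth. Conversely, {b, d, e, g} is a clique of size 4, and the vertices of any clique must share a bag in every tree decomposition; so some bag has ≥ 4 vertices and tw(G) ≥ 3. The upper and lower bounds meet at 3, so that is the treewidth.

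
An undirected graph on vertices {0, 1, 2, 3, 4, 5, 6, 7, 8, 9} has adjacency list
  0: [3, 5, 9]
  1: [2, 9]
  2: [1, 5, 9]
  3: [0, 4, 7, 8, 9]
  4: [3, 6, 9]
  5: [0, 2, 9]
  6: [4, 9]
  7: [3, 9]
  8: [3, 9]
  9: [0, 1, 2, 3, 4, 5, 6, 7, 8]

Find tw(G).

A width-2 tree decomposition is:
Bags: B1 = {0, 3, 9}  B2 = {3, 7, 9}  B3 = {3, 4, 9}  B4 = {0, 5, 9}  B5 = {3, 8, 9}  B6 = {2, 5, 9}  B7 = {4, 6, 9}  B8 = {1, 2, 9}
Tree: B1–B2, B1–B3, B1–B4, B2–B5, B4–B6, B3–B7, B6–B8
Each bag holds 3 vertices, so the decomposition has width 2, which upper-bounds the treewidth. For the lower bound, the 3 vertices {1, 2, 9} are pairwise adjacent, and any tree decomposition puts a clique entirely inside one bag — forcing width ≥ 2. Combining the bounds, tw(G) = 2.

2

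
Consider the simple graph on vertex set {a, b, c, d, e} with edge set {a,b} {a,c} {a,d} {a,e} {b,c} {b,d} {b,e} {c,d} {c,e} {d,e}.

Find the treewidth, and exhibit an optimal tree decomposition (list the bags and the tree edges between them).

Treewidth 4.
One optimal decomposition is:
Bags: B1 = {a, b, c, d, e}
Tree: (single bag)

With just one bag of size 5, the width is 5 − 1 = 4, so tw(G) ≤ 4. For the lower bound, the 5 vertices {a, b, c, d, e} are pairwise adjacent, and any tree decomposition puts a clique entirely inside one bag — forcing width ≥ 4. Hence tw(G) = 4 exactly.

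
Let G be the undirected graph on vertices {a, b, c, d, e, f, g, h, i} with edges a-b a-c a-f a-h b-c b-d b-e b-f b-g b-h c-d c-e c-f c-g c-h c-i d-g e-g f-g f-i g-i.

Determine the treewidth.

A width-3 tree decomposition is:
Bags: B1 = {b, c, f, g}  B2 = {a, b, c, f}  B3 = {b, c, d, g}  B4 = {c, f, g, i}  B5 = {b, c, e, g}  B6 = {a, b, c, h}
Tree: B1–B2, B1–B3, B1–B4, B3–B5, B2–B6
The largest bag has 4 vertices, giving width 3; this decomposition certifies tw(G) ≤ 3. Conversely, {b, c, d, g} is a clique of size 4, and the vertices of any clique must share a bag in every tree decomposition; so some bag has ≥ 4 vertices and tw(G) ≥ 3. The upper and lower bounds meet at 3, so that is the treewidth.

3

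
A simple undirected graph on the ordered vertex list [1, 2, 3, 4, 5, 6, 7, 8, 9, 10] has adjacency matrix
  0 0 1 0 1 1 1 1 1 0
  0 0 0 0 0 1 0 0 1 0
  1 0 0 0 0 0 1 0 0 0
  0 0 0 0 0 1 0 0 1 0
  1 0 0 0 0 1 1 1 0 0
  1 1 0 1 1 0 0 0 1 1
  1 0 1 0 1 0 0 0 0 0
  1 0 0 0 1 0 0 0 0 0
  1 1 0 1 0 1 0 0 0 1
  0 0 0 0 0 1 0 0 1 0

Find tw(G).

2

A width-2 tree decomposition is:
Bags: B1 = {1, 6, 9}  B2 = {2, 6, 9}  B3 = {1, 5, 6}  B4 = {1, 5, 8}  B5 = {1, 5, 7}  B6 = {1, 3, 7}  B7 = {6, 9, 10}  B8 = {4, 6, 9}
Tree: B1–B2, B1–B3, B3–B4, B4–B5, B5–B6, B2–B7, B7–B8
The largest bag has 3 vertices, giving width 2; this decomposition certifies tw(G) ≤ 2. On the other hand G contains the 3-clique {1, 6, 9}. A clique must lie in a single bag of any decomposition, so no decomposition can have width below 2. The upper and lower bounds meet at 2, so that is the treewidth.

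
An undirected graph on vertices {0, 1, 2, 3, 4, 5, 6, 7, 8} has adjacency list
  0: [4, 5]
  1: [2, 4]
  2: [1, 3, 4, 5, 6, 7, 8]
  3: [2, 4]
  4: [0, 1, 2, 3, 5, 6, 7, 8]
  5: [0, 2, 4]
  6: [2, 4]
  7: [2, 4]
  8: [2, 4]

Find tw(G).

A width-2 tree decomposition is:
Bags: B1 = {2, 3, 4}  B2 = {1, 2, 4}  B3 = {2, 4, 6}  B4 = {2, 4, 5}  B5 = {0, 4, 5}  B6 = {2, 4, 8}  B7 = {2, 4, 7}
Tree: B1–B2, B1–B3, B1–B4, B4–B5, B4–B6, B1–B7
Each bag holds 3 vertices, so the decomposition has width 2, which upper-bounds the treewidth. For the lower bound, the 3 vertices {0, 4, 5} are pairwise adjacent, and any tree decomposition puts a clique entirely inside one bag — forcing width ≥ 2. Hence tw(G) = 2 exactly.

2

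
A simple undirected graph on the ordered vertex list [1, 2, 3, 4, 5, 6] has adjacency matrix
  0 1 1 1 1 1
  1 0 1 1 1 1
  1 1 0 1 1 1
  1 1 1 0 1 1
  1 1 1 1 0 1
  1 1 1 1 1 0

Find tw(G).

A width-5 tree decomposition is:
Bags: B1 = {1, 2, 3, 4, 5, 6}
Tree: (single bag)
A single bag containing all 6 vertices is trivially a valid decomposition of width 5. On the other hand G contains the 6-clique {1, 2, 3, 4, 5, 6}. A clique must lie in a single bag of any decomposition, so no decomposition can have width below 5. Therefore the treewidth is 5.

5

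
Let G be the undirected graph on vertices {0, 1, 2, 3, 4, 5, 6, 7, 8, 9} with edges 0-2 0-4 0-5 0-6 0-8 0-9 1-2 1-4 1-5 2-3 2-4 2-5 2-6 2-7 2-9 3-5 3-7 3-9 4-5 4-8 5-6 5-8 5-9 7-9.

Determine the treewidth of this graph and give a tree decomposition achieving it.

The largest bag has 4 vertices, giving width 3; this decomposition certifies tw(G) ≤ 3. For the lower bound, the 4 vertices {0, 4, 5, 8} are pairwise adjacent, and any tree decomposition puts a clique entirely inside one bag — forcing width ≥ 3. Combining the bounds, tw(G) = 3.

Treewidth 3.
One such decomposition:
Bags: B1 = {2, 3, 5, 9}  B2 = {0, 2, 5, 9}  B3 = {0, 2, 4, 5}  B4 = {0, 2, 5, 6}  B5 = {2, 3, 7, 9}  B6 = {0, 4, 5, 8}  B7 = {1, 2, 4, 5}
Tree: B1–B2, B2–B3, B3–B4, B1–B5, B3–B6, B3–B7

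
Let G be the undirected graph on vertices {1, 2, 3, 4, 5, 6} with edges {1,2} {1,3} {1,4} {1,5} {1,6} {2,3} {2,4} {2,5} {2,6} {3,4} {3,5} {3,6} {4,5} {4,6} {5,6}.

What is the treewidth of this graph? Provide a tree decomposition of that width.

Treewidth 5.
One such decomposition:
Bags: B1 = {1, 2, 3, 4, 5, 6}
Tree: (single bag)

A single bag containing all 6 vertices is trivially a valid decomposition of width 5. On the other hand G contains the 6-clique {1, 2, 3, 4, 5, 6}. A clique must lie in a single bag of any decomposition, so no decomposition can have width below 5. Therefore the treewidth is 5.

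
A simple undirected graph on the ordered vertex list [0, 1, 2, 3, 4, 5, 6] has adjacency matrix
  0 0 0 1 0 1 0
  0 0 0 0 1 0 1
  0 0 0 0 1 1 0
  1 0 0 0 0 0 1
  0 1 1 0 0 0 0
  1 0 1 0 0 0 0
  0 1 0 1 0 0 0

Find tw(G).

2

A width-2 tree decomposition is:
Bags: B1 = {0, 2, 5}  B2 = {0, 2, 3}  B3 = {2, 3, 6}  B4 = {1, 2, 6}  B5 = {1, 2, 4}
Tree: B1–B2, B2–B3, B3–B4, B4–B5
Every bag has size at most 3, so the width is 3 − 1 = 2 and tw(G) ≤ 2. Since 2–5–0–3–6–1–4–2 is a cycle in G, G is not acyclic. Forests are exactly the graphs of treewidth ≤ 1, so tw(G) ≥ 2. Combining the bounds, tw(G) = 2.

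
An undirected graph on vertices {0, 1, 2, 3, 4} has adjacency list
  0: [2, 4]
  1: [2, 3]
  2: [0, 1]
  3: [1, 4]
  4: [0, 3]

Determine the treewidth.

2

A width-2 tree decomposition is:
Bags: B1 = {0, 1, 2}  B2 = {0, 1, 3}  B3 = {0, 3, 4}
Tree: B1–B2, B2–B3
The largest bag has 3 vertices, giving width 2; this decomposition certifies tw(G) ≤ 2. The edges 0–2–1–3–4–0 form a cycle, so G is not a tree and its treewidth is at least 2. The upper and lower bounds meet at 2, so that is the treewidth.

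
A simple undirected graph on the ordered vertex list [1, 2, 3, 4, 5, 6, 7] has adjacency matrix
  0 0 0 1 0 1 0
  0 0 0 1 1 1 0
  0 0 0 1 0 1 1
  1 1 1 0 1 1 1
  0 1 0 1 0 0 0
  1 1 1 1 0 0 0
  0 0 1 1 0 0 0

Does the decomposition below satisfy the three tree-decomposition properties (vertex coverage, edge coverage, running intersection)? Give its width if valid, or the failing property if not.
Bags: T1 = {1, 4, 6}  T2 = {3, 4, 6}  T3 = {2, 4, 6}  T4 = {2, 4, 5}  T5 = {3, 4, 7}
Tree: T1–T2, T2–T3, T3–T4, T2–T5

Checking the three conditions: (i) the bags cover all of {1, 2, 3, 4, 5, 6, 7}; (ii) for each edge, some bag contains both endpoints; (iii) the bags containing any fixed vertex form a subtree. All hold, so the decomposition is valid with width 3 − 1 = 2.

Yes; width 2.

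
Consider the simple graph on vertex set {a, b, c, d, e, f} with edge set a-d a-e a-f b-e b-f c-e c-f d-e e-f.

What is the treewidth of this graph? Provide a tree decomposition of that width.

Every bag has size at most 3, so the width is 3 − 1 = 2 and tw(G) ≤ 2. Conversely, {a, d, e} is a clique of size 3, and the vertices of any clique must share a bag in every tree decomposition; so some bag has ≥ 3 vertices and tw(G) ≥ 2. Combining the bounds, tw(G) = 2.

Treewidth 2.
One optimal decomposition is:
Bags: B1 = {b, e, f}  B2 = {a, e, f}  B3 = {c, e, f}  B4 = {a, d, e}
Tree: B1–B2, B2–B3, B2–B4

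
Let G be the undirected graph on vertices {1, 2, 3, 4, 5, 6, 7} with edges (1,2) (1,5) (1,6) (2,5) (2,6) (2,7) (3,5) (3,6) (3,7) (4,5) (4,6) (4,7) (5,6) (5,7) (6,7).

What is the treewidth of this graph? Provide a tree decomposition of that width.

The largest bag has 4 vertices, giving width 3; this decomposition certifies tw(G) ≤ 3. On the other hand G contains the 4-clique {1, 2, 5, 6}. A clique must lie in a single bag of any decomposition, so no decomposition can have width below 3. Hence tw(G) = 3 exactly.

Treewidth 3.
One optimal decomposition is:
Bags: B1 = {2, 5, 6, 7}  B2 = {3, 5, 6, 7}  B3 = {1, 2, 5, 6}  B4 = {4, 5, 6, 7}
Tree: B1–B2, B1–B3, B1–B4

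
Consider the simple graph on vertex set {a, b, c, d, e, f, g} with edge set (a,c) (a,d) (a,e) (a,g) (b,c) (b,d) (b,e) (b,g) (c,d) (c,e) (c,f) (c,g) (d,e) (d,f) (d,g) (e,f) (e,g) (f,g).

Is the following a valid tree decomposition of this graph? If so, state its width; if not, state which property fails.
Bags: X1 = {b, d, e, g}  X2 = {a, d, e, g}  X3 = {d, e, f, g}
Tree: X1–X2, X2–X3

No — vertex c appears in no bag.

A tree decomposition must satisfy three properties: every vertex lies in some bag; for every edge, both endpoints lie together in some bag; and for every vertex, the bags containing it form a connected subtree. Here vertex c appears in no bag, so the decomposition is invalid.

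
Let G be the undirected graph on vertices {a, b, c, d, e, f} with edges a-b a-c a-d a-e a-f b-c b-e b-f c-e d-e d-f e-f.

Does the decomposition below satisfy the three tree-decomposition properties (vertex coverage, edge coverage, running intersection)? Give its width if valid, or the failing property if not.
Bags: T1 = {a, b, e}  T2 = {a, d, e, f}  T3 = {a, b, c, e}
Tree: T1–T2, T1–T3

A tree decomposition must satisfy three properties: every vertex lies in some bag; for every edge, both endpoints lie together in some bag; and for every vertex, the bags containing it form a connected subtree. Here edge (f,b) lies in no bag, so the decomposition is invalid.

No — edge (f,b) lies in no bag.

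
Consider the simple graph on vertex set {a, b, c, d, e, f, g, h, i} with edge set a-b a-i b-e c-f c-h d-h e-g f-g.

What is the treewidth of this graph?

A width-1 tree decomposition is:
Bags: B1 = {d, h}  B2 = {c, h}  B3 = {c, f}  B4 = {f, g}  B5 = {e, g}  B6 = {b, e}  B7 = {a, b}  B8 = {a, i}
Tree: B1–B2, B2–B3, B3–B4, B4–B5, B5–B6, B6–B7, B7–B8
Every bag has size at most 2, so the width is 2 − 1 = 1 and tw(G) ≤ 1. Since G has at least one edge (e.g. d–h), it is not an edgeless graph, so tw(G) ≥ 1. The upper and lower bounds meet at 1, so that is the treewidth.

1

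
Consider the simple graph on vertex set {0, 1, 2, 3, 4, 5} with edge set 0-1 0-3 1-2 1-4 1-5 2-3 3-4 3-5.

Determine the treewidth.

2

A width-2 tree decomposition is:
Bags: B1 = {1, 2, 3}  B2 = {1, 3, 5}  B3 = {1, 3, 4}  B4 = {0, 1, 3}
Tree: B1–B2, B2–B3, B3–B4
Every bag has size at most 3, so the width is 3 − 1 = 2 and tw(G) ≤ 2. For the lower bound, G contains the cycle 2–1–5–3–2, so G is not a forest; only forests have treewidth ≤ 1, hence tw(G) ≥ 2. Therefore the treewidth is 2.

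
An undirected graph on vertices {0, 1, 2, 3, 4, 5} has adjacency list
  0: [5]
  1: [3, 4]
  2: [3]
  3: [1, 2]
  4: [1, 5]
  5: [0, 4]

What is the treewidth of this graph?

A width-1 tree decomposition is:
Bags: B1 = {0, 5}  B2 = {4, 5}  B3 = {1, 4}  B4 = {1, 3}  B5 = {2, 3}
Tree: B1–B2, B2–B3, B3–B4, B4–B5
Every bag has size at most 2, so the width is 2 − 1 = 1 and tw(G) ≤ 1. Since G has at least one edge (e.g. 0–5), it is not an edgeless graph, so tw(G) ≥ 1. Therefore the treewidth is 1.

1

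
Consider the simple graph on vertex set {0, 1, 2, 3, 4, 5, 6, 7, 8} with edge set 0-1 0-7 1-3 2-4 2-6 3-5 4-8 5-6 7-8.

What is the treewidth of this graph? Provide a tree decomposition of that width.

The largest bag has 3 vertices, giving width 2; this decomposition certifies tw(G) ≤ 2. Since 6–5–3–1–0–7–8–4–2–6 is a cycle in G, G is not acyclic. Forests are exactly the graphs of treewidth ≤ 1, so tw(G) ≥ 2. Hence tw(G) = 2 exactly.

Treewidth 2.
One such decomposition:
Bags: B1 = {3, 5, 6}  B2 = {1, 3, 6}  B3 = {0, 1, 6}  B4 = {0, 6, 7}  B5 = {6, 7, 8}  B6 = {4, 6, 8}  B7 = {2, 4, 6}
Tree: B1–B2, B2–B3, B3–B4, B4–B5, B5–B6, B6–B7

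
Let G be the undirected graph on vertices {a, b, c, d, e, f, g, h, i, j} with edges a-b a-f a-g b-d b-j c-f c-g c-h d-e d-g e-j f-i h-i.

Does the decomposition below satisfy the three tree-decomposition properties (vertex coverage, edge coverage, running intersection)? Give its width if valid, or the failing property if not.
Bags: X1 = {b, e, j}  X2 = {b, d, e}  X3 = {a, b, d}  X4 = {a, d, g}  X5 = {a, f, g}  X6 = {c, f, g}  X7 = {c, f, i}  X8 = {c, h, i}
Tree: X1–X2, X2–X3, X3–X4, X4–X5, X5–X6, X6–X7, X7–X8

Yes; width 2.

Every vertex of G appears in some bag (union = {a, b, c, d, e, f, g, h, i, j}); every edge is covered by a bag; and for each vertex v the set of bags containing v is connected in the bag tree. The decomposition is therefore valid. The largest bag has 3 vertices, so the width is 2.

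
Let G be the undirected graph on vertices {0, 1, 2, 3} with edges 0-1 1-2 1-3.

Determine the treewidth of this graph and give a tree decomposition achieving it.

Treewidth 1.
One optimal decomposition is:
Bags: B1 = {0, 1}  B2 = {1, 2}  B3 = {1, 3}
Tree: B1–B2, B1–B3

Each bag holds 2 vertices, so the decomposition has width 1, which upper-bounds the treewidth. Since G has at least one edge (e.g. 1–0), it is not an edgeless graph, so tw(G) ≥ 1. The upper and lower bounds meet at 1, so that is the treewidth.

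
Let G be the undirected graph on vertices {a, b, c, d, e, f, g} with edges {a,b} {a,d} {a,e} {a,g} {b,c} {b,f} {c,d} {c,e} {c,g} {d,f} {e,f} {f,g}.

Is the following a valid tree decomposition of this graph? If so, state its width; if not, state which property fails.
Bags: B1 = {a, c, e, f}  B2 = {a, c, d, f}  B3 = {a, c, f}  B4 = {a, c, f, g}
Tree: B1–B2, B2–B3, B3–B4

No — vertex b appears in no bag.

A tree decomposition must satisfy three properties: every vertex lies in some bag; for every edge, both endpoints lie together in some bag; and for every vertex, the bags containing it form a connected subtree. Here vertex b appears in no bag, so the decomposition is invalid.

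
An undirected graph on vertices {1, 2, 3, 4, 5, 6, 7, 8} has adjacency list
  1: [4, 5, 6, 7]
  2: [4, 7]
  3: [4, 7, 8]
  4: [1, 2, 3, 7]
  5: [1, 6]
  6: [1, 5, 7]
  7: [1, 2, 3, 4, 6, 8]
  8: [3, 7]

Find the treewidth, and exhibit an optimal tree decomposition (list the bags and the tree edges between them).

Every bag has size at most 3, so the width is 3 − 1 = 2 and tw(G) ≤ 2. For the lower bound, the 3 vertices {1, 5, 6} are pairwise adjacent, and any tree decomposition puts a clique entirely inside one bag — forcing width ≥ 2. Combining the bounds, tw(G) = 2.

Treewidth 2.
One optimal decomposition is:
Bags: B1 = {3, 4, 7}  B2 = {1, 4, 7}  B3 = {2, 4, 7}  B4 = {1, 6, 7}  B5 = {3, 7, 8}  B6 = {1, 5, 6}
Tree: B1–B2, B1–B3, B2–B4, B1–B5, B4–B6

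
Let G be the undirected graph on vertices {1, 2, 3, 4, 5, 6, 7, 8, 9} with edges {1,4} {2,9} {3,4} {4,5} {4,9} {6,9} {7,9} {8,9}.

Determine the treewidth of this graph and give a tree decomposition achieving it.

Each bag holds 2 vertices, so the decomposition has width 1, which upper-bounds the treewidth. Any graph with an edge has treewidth ≥ 1, and G has the edge 4–9. Therefore the treewidth is 1.

Treewidth 1.
One optimal decomposition is:
Bags: B1 = {4, 9}  B2 = {3, 4}  B3 = {7, 9}  B4 = {2, 9}  B5 = {6, 9}  B6 = {1, 4}  B7 = {4, 5}  B8 = {8, 9}
Tree: B1–B2, B1–B3, B3–B4, B1–B5, B2–B6, B2–B7, B4–B8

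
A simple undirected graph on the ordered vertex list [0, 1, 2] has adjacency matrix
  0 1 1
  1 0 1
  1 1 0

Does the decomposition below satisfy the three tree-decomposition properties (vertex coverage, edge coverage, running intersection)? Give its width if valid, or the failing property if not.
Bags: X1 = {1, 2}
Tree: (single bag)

A tree decomposition must satisfy three properties: every vertex lies in some bag; for every edge, both endpoints lie together in some bag; and for every vertex, the bags containing it form a connected subtree. Here vertex 0 appears in no bag, so the decomposition is invalid.

No — vertex 0 appears in no bag.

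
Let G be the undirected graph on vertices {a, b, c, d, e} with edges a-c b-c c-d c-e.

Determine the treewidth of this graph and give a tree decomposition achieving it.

Each bag holds 2 vertices, so the decomposition has width 1, which upper-bounds the treewidth. G has an edge, so its treewidth is at least 1. Combining the bounds, tw(G) = 1.

Treewidth 1.
One such decomposition:
Bags: B1 = {a, c}  B2 = {c, e}  B3 = {b, c}  B4 = {c, d}
Tree: B1–B2, B1–B3, B1–B4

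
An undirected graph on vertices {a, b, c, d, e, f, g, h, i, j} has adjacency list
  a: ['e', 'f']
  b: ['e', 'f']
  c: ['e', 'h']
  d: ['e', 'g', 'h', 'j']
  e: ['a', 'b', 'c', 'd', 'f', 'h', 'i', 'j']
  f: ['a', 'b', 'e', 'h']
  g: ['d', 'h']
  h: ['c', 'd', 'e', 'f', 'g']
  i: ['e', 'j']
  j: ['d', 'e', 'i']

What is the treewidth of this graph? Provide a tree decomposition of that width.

Each bag holds 3 vertices, so the decomposition has width 2, which upper-bounds the treewidth. Conversely, {d, g, h} is a clique of size 3, and the vertices of any clique must share a bag in every tree decomposition; so some bag has ≥ 3 vertices and tw(G) ≥ 2. The upper and lower bounds meet at 2, so that is the treewidth.

Treewidth 2.
Bags: B1 = {d, e, h}  B2 = {d, e, j}  B3 = {e, f, h}  B4 = {e, i, j}  B5 = {b, e, f}  B6 = {c, e, h}  B7 = {a, e, f}  B8 = {d, g, h}
Tree: B1–B2, B1–B3, B2–B4, B3–B5, B1–B6, B5–B7, B1–B8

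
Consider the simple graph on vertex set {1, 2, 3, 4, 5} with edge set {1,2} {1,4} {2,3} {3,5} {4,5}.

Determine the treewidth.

A width-2 tree decomposition is:
Bags: B1 = {3, 4, 5}  B2 = {1, 3, 4}  B3 = {1, 2, 3}
Tree: B1–B2, B2–B3
Every bag has size at most 3, so the width is 3 − 1 = 2 and tw(G) ≤ 2. The edges 3–5–4–1–2–3 form a cycle, so G is not a tree and its treewidth is at least 2. Hence tw(G) = 2 exactly.

2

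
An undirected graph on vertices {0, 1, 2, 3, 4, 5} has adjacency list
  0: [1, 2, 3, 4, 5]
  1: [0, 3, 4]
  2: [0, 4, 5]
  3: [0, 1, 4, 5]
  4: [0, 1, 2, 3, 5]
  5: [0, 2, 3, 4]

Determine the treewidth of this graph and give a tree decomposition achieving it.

Treewidth 3.
Bags: B1 = {0, 1, 3, 4}  B2 = {0, 3, 4, 5}  B3 = {0, 2, 4, 5}
Tree: B1–B2, B2–B3

Each bag holds 4 vertices, so the decomposition has width 3, which upper-bounds the treewidth. On the other hand G contains the 4-clique {0, 2, 4, 5}. A clique must lie in a single bag of any decomposition, so no decomposition can have width below 3. Combining the bounds, tw(G) = 3.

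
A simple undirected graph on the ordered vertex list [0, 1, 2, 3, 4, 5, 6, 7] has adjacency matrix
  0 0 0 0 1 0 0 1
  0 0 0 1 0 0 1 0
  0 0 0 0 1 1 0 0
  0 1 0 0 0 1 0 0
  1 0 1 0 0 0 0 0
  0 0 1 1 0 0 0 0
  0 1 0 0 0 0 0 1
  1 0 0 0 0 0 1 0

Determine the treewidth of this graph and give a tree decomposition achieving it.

Every bag has size at most 3, so the width is 3 − 1 = 2 and tw(G) ≤ 2. For the lower bound, G contains the cycle 6–7–0–4–2–5–3–1–6, so G is not a forest; only forests have treewidth ≤ 1, hence tw(G) ≥ 2. The upper and lower bounds meet at 2, so that is the treewidth.

Treewidth 2.
One such decomposition:
Bags: B1 = {0, 6, 7}  B2 = {0, 4, 6}  B3 = {2, 4, 6}  B4 = {2, 5, 6}  B5 = {3, 5, 6}  B6 = {1, 3, 6}
Tree: B1–B2, B2–B3, B3–B4, B4–B5, B5–B6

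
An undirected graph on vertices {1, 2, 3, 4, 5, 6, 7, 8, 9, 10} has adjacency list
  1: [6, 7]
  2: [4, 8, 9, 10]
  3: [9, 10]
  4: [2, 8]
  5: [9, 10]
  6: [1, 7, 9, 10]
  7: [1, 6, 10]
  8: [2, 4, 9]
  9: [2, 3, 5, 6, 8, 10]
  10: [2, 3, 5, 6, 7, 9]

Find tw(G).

A width-2 tree decomposition is:
Bags: B1 = {2, 9, 10}  B2 = {6, 9, 10}  B3 = {2, 8, 9}  B4 = {3, 9, 10}  B5 = {2, 4, 8}  B6 = {5, 9, 10}  B7 = {6, 7, 10}  B8 = {1, 6, 7}
Tree: B1–B2, B1–B3, B1–B4, B3–B5, B4–B6, B2–B7, B7–B8
Each bag holds 3 vertices, so the decomposition has width 2, which upper-bounds the treewidth. Conversely, {1, 6, 7} is a clique of size 3, and the vertices of any clique must share a bag in every tree decomposition; so some bag has ≥ 3 vertices and tw(G) ≥ 2. Hence tw(G) = 2 exactly.

2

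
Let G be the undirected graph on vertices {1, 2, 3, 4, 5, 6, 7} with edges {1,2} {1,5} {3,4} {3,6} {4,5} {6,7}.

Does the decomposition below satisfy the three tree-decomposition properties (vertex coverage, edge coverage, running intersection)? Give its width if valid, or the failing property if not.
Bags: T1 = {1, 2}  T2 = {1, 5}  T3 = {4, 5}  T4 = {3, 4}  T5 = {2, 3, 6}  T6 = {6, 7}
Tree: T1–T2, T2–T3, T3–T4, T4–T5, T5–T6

A tree decomposition must satisfy three properties: every vertex lies in some bag; for every edge, both endpoints lie together in some bag; and for every vertex, the bags containing it form a connected subtree. Here bags containing vertex 2 are not connected in the tree, so the decomposition is invalid.

No — bags containing vertex 2 are not connected in the tree.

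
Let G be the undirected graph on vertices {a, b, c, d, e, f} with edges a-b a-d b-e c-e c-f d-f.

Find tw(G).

2

A width-2 tree decomposition is:
Bags: B1 = {a, b, e}  B2 = {a, d, e}  B3 = {d, e, f}  B4 = {c, e, f}
Tree: B1–B2, B2–B3, B3–B4
The largest bag has 3 vertices, giving width 2; this decomposition certifies tw(G) ≤ 2. Since e–b–a–d–f–c–e is a cycle in G, G is not acyclic. Forests are exactly the graphs of treewidth ≤ 1, so tw(G) ≥ 2. Combining the bounds, tw(G) = 2.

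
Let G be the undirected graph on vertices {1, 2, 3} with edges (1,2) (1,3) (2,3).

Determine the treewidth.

2

A width-2 tree decomposition is:
Bags: B1 = {1, 2, 3}
Tree: (single bag)
With just one bag of size 3, the width is 3 − 1 = 2, so tw(G) ≤ 2. For the lower bound, the 3 vertices {1, 2, 3} are pairwise adjacent, and any tree decomposition puts a clique entirely inside one bag — forcing width ≥ 2. Therefore the treewidth is 2.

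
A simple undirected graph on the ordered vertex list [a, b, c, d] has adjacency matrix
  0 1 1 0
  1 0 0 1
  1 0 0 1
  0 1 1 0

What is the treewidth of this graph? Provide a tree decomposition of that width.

Every bag has size at most 3, so the width is 3 − 1 = 2 and tw(G) ≤ 2. The edges a–c–d–b–a form a cycle, so G is not a tree and its treewidth is at least 2. Hence tw(G) = 2 exactly.

Treewidth 2.
One optimal decomposition is:
Bags: B1 = {a, c, d}  B2 = {a, b, d}
Tree: B1–B2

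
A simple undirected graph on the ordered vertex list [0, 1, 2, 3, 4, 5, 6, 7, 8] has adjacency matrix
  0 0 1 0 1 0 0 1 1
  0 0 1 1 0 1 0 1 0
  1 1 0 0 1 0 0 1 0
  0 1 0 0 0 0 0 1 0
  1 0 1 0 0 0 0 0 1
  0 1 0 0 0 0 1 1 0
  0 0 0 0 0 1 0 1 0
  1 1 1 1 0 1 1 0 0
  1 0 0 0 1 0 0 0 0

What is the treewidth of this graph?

A width-2 tree decomposition is:
Bags: B1 = {0, 2, 4}  B2 = {0, 4, 8}  B3 = {0, 2, 7}  B4 = {1, 2, 7}  B5 = {1, 3, 7}  B6 = {1, 5, 7}  B7 = {5, 6, 7}
Tree: B1–B2, B1–B3, B3–B4, B4–B5, B4–B6, B6–B7
Each bag holds 3 vertices, so the decomposition has width 2, which upper-bounds the treewidth. For the lower bound, the 3 vertices {0, 4, 8} are pairwise adjacent, and any tree decomposition puts a clique entirely inside one bag — forcing width ≥ 2. Hence tw(G) = 2 exactly.

2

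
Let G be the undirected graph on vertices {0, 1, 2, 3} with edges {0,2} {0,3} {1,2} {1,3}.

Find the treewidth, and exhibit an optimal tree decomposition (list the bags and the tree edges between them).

Every bag has size at most 3, so the width is 3 − 1 = 2 and tw(G) ≤ 2. Since 0–2–1–3–0 is a cycle in G, G is not acyclic. Forests are exactly the graphs of treewidth ≤ 1, so tw(G) ≥ 2. Hence tw(G) = 2 exactly.

Treewidth 2.
One such decomposition:
Bags: B1 = {0, 1, 2}  B2 = {0, 1, 3}
Tree: B1–B2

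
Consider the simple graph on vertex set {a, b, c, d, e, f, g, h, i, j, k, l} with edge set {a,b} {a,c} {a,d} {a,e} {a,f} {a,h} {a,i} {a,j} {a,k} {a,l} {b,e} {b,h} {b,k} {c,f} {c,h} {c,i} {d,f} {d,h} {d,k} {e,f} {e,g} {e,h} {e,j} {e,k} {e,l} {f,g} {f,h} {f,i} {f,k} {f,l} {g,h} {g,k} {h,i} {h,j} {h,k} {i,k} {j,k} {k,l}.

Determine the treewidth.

A width-4 tree decomposition is:
Bags: B1 = {a, e, f, h, k}  B2 = {e, f, g, h, k}  B3 = {a, f, h, i, k}  B4 = {a, e, h, j, k}  B5 = {a, d, f, h, k}  B6 = {a, b, e, h, k}  B7 = {a, e, f, k, l}  B8 = {a, c, f, h, i}
Tree: B1–B2, B1–B3, B1–B4, B1–B5, B1–B6, B1–B7, B3–B8
Each bag holds 5 vertices, so the decomposition has width 4, which upper-bounds the treewidth. Conversely, {a, c, f, h, i} is a clique of size 5, and the vertices of any clique must share a bag in every tree decomposition; so some bag has ≥ 5 vertices and tw(G) ≥ 4. Hence tw(G) = 4 exactly.

4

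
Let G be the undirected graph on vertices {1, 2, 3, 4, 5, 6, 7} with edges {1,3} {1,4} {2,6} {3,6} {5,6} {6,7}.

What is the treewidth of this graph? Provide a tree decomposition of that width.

Treewidth 1.
One such decomposition:
Bags: B1 = {3, 6}  B2 = {1, 3}  B3 = {1, 4}  B4 = {6, 7}  B5 = {5, 6}  B6 = {2, 6}
Tree: B1–B2, B2–B3, B1–B4, B1–B5, B4–B6

Each bag holds 2 vertices, so the decomposition has width 1, which upper-bounds the treewidth. Any graph with an edge has treewidth ≥ 1, and G has the edge 6–3. Combining the bounds, tw(G) = 1.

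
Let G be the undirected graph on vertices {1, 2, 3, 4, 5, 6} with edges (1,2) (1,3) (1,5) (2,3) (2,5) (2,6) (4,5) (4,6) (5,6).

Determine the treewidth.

2

A width-2 tree decomposition is:
Bags: B1 = {1, 2, 5}  B2 = {2, 5, 6}  B3 = {1, 2, 3}  B4 = {4, 5, 6}
Tree: B1–B2, B1–B3, B2–B4
Each bag holds 3 vertices, so the decomposition has width 2, which upper-bounds the treewidth. Conversely, {1, 2, 3} is a clique of size 3, and the vertices of any clique must share a bag in every tree decomposition; so some bag has ≥ 3 vertices and tw(G) ≥ 2. Combining the bounds, tw(G) = 2.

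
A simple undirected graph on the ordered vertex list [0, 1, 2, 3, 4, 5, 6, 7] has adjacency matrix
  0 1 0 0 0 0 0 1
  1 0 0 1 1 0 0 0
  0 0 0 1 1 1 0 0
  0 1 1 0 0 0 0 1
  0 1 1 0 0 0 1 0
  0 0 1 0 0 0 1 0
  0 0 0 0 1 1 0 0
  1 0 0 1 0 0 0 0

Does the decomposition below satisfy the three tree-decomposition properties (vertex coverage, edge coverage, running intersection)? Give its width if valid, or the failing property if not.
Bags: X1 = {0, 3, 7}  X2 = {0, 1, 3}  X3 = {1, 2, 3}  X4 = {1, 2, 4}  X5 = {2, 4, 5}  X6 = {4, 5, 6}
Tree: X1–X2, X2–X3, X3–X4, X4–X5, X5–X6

Every vertex of G appears in some bag (union = {0, 1, 2, 3, 4, 5, 6, 7}); every edge is covered by a bag; and for each vertex v the set of bags containing v is connected in the bag tree. The decomposition is therefore valid. The largest bag has 3 vertices, so the width is 2.

Yes; width 2.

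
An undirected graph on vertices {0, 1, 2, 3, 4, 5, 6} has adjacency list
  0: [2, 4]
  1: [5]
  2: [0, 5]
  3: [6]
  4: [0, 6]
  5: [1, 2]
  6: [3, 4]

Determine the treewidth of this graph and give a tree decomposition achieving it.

The largest bag has 2 vertices, giving width 1; this decomposition certifies tw(G) ≤ 1. Since G has at least one edge (e.g. 3–6), it is not an edgeless graph, so tw(G) ≥ 1. Therefore the treewidth is 1.

Treewidth 1.
Bags: B1 = {3, 6}  B2 = {4, 6}  B3 = {0, 4}  B4 = {0, 2}  B5 = {2, 5}  B6 = {1, 5}
Tree: B1–B2, B2–B3, B3–B4, B4–B5, B5–B6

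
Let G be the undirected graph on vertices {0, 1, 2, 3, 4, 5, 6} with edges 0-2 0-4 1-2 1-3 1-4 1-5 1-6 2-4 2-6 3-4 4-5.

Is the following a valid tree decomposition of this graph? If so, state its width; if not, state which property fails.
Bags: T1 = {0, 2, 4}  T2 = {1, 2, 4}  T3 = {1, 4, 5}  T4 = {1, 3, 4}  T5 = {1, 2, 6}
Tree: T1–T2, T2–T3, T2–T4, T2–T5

Yes; width 2.

Checking the three conditions: (i) the bags cover all of {0, 1, 2, 3, 4, 5, 6}; (ii) for each edge, some bag contains both endpoints; (iii) the bags containing any fixed vertex form a subtree. All hold, so the decomposition is valid with width 3 − 1 = 2.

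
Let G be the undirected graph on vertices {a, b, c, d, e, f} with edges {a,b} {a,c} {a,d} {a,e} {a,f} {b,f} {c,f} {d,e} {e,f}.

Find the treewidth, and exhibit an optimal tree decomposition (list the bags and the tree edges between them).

Treewidth 2.
One such decomposition:
Bags: B1 = {a, e, f}  B2 = {a, b, f}  B3 = {a, c, f}  B4 = {a, d, e}
Tree: B1–B2, B2–B3, B1–B4

Each bag holds 3 vertices, so the decomposition has width 2, which upper-bounds the treewidth. For the lower bound, the 3 vertices {a, d, e} are pairwise adjacent, and any tree decomposition puts a clique entirely inside one bag — forcing width ≥ 2. The upper and lower bounds meet at 2, so that is the treewidth.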